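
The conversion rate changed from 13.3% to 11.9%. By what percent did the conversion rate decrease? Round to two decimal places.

The change is 11.9 − 13.3 = -1.4 percentage points.
Relative to the original 13.3%, that is -1.4 ÷ 13.3 ≈ -10.53%.
So the conversion rate fell by 10.53%.

10.53%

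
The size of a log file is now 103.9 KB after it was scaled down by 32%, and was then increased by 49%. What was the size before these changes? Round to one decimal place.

102.5 KB

The overall multiplier applied was 0.68 × 1.49 = 1.0132.
So the original size was 103.9 ÷ 1.0132 ≈ 102.5 KB.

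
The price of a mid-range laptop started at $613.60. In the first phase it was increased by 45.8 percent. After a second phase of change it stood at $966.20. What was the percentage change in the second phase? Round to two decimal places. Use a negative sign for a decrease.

8.00%

After the first phase: $613.60 × 1.458 = $894.6288.
Second-phase multiplier: $966.20 ÷ $894.6288 ≈ 1.080001.
That is a change of 8.00%.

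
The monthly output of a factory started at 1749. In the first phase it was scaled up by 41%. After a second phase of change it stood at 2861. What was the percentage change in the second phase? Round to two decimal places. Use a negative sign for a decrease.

After the first phase: 1749 × 1.41 = 2466.09.
Second-phase multiplier: 2861 ÷ 2466.09 ≈ 1.160136.
That is a change of 16.01%.

16.01%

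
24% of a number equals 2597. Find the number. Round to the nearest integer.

10821

2597 ÷ 0.24 ≈ 10821.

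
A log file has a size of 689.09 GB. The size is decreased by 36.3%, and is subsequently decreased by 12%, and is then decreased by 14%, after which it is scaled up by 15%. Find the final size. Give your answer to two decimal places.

Apply the 36.3% decrease: 689.09 × 0.637 = 438.95033.
After the 12% decrease: 438.95033 × 0.88 = 386.2762904.
After the 14% decrease: 386.2762904 × 0.86 = 332.197609744.
After the 15% increase: 332.197609744 × 1.15 = 382.0272512056 ≈ 382.03.

382.03 GB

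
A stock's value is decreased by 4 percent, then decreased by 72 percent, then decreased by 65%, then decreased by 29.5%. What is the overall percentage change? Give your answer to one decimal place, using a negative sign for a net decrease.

-93.4%

A 4% decrease multiplies by 0.96.
Then a 72% decrease: 0.96 × 0.28 = 0.2688.
Then a 65% decrease: 0.2688 × 0.35 = 0.09408.
Then a 29.5% decrease: 0.09408 × 0.705 = 0.0663264.
Overall factor 0.0663264, i.e. -93.4%.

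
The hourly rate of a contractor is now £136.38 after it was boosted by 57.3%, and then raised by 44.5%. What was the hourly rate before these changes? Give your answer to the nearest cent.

£60.00

Undoing the 44.5% increase: £136.38 ÷ 1.445 ≈ £94.380623.
Undoing the 57.3% increase: £94.380623 ÷ 1.573 ≈ £60.00.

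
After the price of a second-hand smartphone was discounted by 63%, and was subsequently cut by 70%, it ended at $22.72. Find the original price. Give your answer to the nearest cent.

$204.68

The overall multiplier applied was 0.37 × 0.3 = 0.111.
So the original price was $22.72 ÷ 0.111 ≈ $204.68.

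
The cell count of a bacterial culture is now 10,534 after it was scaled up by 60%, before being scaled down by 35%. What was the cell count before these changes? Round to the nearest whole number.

10,129

Undoing the 35% decrease: 10,534 ÷ 0.65 ≈ 16206.153846.
Undoing the 60% increase: 16206.153846 ÷ 1.6 ≈ 10,129.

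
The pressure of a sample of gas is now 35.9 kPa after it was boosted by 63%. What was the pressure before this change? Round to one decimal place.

The overall multiplier applied was 1.63.
So the original pressure was 35.9 ÷ 1.63 ≈ 22.0 kPa.

22.0 kPa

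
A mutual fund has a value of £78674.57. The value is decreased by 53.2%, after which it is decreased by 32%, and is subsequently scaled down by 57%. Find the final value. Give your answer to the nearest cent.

£10766.08

Each change multiplies by a factor: 0.468 × 0.68 × 0.43 = 0.1368432.
£78674.57 × 0.1368432 = £10766.079917424 ≈ £10766.08.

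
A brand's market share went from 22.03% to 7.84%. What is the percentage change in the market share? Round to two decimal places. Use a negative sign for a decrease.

The change is 7.84 − 22.03 = -14.19 percentage points.
Relative to the original 22.03%, that is -14.19 ÷ 22.03 ≈ -64.41%.

-64.41%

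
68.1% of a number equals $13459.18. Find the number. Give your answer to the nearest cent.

$13459.18 ÷ 0.681 ≈ $19763.85.

$19763.85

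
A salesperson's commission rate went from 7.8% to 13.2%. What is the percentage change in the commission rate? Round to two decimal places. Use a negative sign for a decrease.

The change is 13.2 − 7.8 = 5.4 percentage points.
Relative to the original 7.8%, that is 5.4 ÷ 7.8 ≈ 69.23%.

69.23%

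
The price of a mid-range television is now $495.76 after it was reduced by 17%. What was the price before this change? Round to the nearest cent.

The overall multiplier applied was 0.83.
So the original price was $495.76 ÷ 0.83 ≈ $597.30.

$597.30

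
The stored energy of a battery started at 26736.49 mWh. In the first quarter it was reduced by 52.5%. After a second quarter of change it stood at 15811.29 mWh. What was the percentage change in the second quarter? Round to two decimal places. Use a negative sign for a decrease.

24.50%

After the first quarter: 26736.49 × 0.475 = 12699.83275.
Second-quarter multiplier: 15811.29 ÷ 12699.83275 ≈ 1.245.
That is a change of 24.50%.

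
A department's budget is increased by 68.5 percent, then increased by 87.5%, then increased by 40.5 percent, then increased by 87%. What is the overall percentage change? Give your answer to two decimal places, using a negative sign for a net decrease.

A 68.5% increase multiplies by 1.685.
Then an 87.5% increase: 1.685 × 1.875 = 3.159375.
Then a 40.5% increase: 3.159375 × 1.405 = 4.438921875.
Then an 87% increase: 4.438921875 × 1.87 = 8.30078390625.
Overall factor 8.30078390625, i.e. 730.08%.

730.08%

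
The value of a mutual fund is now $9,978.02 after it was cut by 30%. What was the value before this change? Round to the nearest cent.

The overall multiplier applied was 0.7.
So the original value was $9,978.02 ÷ 0.7 ≈ $14,254.31.

$14,254.31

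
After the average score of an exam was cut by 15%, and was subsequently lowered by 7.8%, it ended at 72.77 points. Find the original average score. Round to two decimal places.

Undoing the 7.8% decrease: 72.77 ÷ 0.922 ≈ 78.926247.
Undoing the 15% decrease: 78.926247 ÷ 0.85 ≈ 92.85 points.

92.85 points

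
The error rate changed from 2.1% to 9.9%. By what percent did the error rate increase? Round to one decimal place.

The change is 9.9 − 2.1 = 7.8 percentage points.
Relative to the original 2.1%, that is 7.8 ÷ 2.1 ≈ 371.4%.
So the error rate rose by 371.4%.

371.4%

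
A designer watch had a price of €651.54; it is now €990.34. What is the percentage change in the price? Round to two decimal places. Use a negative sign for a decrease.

52.00%

Change: €990.34 − €651.54 = €338.80.
Relative to the original: €338.80 ÷ €651.54 ≈ 52.00%.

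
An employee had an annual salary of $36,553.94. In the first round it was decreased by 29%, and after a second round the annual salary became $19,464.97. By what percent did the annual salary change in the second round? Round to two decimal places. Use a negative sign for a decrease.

After the first round: $36,553.94 × 0.71 = $25953.2974.
Second-round multiplier: $19,464.97 ÷ $25953.2974 ≈ 0.75.
That is a change of -25.00%.

-25.00%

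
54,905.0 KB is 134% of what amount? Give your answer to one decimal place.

40,973.9 KB

54,905.0 KB ÷ 1.34 ≈ 40,973.9 KB.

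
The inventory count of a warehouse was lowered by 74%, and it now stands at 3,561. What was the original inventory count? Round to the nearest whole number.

The overall multiplier applied was 0.26.
So the original inventory count was 3,561 ÷ 0.26 ≈ 13,696.

13,696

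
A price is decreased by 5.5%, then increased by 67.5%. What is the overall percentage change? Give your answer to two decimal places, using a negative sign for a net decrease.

The combined multiplier is 0.945 × 1.675 = 1.582875.
That corresponds to an increase of 58.29%.

58.29%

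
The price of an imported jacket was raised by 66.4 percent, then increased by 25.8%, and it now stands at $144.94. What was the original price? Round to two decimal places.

$69.24

Undoing the 25.8% increase: $144.94 ÷ 1.258 ≈ $115.214626.
Undoing the 66.4% increase: $115.214626 ÷ 1.664 ≈ $69.24.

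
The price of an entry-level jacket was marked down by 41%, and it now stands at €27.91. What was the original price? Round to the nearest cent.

The overall multiplier applied was 0.59.
So the original price was €27.91 ÷ 0.59 ≈ €47.31.

€47.31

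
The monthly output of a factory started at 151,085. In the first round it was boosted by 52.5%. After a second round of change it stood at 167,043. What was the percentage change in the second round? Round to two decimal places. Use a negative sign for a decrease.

-27.50%

After the first round: 151,085 × 1.525 = 230404.625.
Second-round multiplier: 167,043 ÷ 230404.625 ≈ 0.724998.
That is a change of -27.50%.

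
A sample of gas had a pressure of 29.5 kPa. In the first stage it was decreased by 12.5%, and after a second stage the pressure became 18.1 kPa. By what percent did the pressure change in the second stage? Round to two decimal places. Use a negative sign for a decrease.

After the first stage: 29.5 × 0.875 = 25.8125.
Second-stage multiplier: 18.1 ÷ 25.8125 ≈ 0.701211.
That is a change of -29.88%.

-29.88%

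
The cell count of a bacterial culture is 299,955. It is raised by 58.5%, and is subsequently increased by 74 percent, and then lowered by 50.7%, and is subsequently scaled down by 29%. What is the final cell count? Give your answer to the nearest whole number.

After the 58.5% increase: 299,955 × 1.585 = 475428.675.
After the 74% increase: 475428.675 × 1.74 = 827245.8945.
50.7% decrease: 827245.8945 × 0.493 = 407832.2259885.
29% decrease: 407832.2259885 × 0.71 = 289560.880451835 ≈ 289,561.

289,561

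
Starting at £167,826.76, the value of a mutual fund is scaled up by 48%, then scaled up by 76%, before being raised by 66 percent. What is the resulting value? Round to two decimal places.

£725,677.54

48% increase: £167,826.76 × 1.48 = £248383.6048.
Apply the 76% increase: £248383.6048 × 1.76 = £437155.144448.
After the 66% increase: £437155.144448 × 1.66 = £725677.53978368 ≈ £725,677.54.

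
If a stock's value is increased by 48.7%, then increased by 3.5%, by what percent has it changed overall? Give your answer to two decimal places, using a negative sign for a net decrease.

The combined multiplier is 1.487 × 1.035 = 1.539045.
That corresponds to an increase of 53.90%.

53.90%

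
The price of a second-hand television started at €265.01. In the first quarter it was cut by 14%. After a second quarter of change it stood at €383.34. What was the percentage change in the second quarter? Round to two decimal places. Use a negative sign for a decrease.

68.20%

After the first quarter: €265.01 × 0.86 = €227.9086.
Second-quarter multiplier: €383.34 ÷ €227.9086 ≈ 1.68199.
That is a change of 68.20%.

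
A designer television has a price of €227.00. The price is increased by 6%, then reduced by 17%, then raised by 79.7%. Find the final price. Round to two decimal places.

Apply the 6% increase: €227.00 × 1.06 = €240.62.
17% decrease: €240.62 × 0.83 = €199.7146.
Apply the 79.7% increase: €199.7146 × 1.797 = €358.8871362 ≈ €358.89.

€358.89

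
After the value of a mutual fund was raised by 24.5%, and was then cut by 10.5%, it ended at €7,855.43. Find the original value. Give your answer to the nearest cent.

€7,049.81

The overall multiplier applied was 1.245 × 0.895 = 1.114275.
So the original value was €7,855.43 ÷ 1.114275 ≈ €7,049.81.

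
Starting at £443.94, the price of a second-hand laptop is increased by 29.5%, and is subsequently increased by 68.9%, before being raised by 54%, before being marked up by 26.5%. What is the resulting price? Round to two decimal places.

£1891.62

29.5% increase: £443.94 × 1.295 = £574.9023.
68.9% increase: £574.9023 × 1.689 = £971.0099847.
54% increase: £971.0099847 × 1.54 = £1495.355376438.
After the 26.5% increase: £1495.355376438 × 1.265 = £1891.62455119407 ≈ £1891.62.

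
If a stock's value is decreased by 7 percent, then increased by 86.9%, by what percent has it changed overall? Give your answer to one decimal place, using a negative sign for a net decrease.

A 7% decrease multiplies by 0.93.
Then an 86.9% increase: 0.93 × 1.869 = 1.73817.
Overall factor 1.73817, i.e. 73.8%.

73.8%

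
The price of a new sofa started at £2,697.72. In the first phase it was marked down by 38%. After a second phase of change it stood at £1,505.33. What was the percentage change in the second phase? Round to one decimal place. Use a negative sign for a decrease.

-10.0%

After the first phase: £2,697.72 × 0.62 = £1672.5864.
Second-phase multiplier: £1,505.33 ÷ £1672.5864 ≈ 0.9.
That is a change of -10.0%.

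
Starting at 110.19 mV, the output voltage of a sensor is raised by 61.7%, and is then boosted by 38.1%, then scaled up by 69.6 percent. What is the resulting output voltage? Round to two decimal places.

After the 61.7% increase: 110.19 × 1.617 = 178.17723.
After the 38.1% increase: 178.17723 × 1.381 = 246.06275463.
Apply the 69.6% increase: 246.06275463 × 1.696 = 417.32243185248 ≈ 417.32.

417.32 mV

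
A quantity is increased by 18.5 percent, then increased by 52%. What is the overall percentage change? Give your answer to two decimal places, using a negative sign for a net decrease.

80.12%

An 18.5% increase multiplies by 1.185.
Then a 52% increase: 1.185 × 1.52 = 1.8012.
Overall factor 1.8012, i.e. 80.12%.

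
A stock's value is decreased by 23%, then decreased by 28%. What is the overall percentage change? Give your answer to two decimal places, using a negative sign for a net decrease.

A 23% decrease multiplies by 0.77.
Then a 28% decrease: 0.77 × 0.72 = 0.5544.
Overall factor 0.5544, i.e. -44.56%.

-44.56%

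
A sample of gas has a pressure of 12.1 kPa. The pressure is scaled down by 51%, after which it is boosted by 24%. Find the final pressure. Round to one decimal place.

Each change multiplies by a factor: 0.49 × 1.24 = 0.6076.
12.1 × 0.6076 = 7.35196 ≈ 7.4.

7.4 kPa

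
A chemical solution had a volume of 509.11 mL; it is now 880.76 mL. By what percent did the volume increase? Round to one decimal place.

Change: 880.76 − 509.11 = 371.65.
Relative to the original: 371.65 ÷ 509.11 ≈ 73.0%.
So the volume increased by 73.0%.

73.0%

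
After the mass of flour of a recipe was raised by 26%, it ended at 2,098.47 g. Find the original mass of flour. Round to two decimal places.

1,665.45 g

The overall multiplier applied was 1.26.
So the original mass of flour was 2,098.47 ÷ 1.26 ≈ 1,665.45 g.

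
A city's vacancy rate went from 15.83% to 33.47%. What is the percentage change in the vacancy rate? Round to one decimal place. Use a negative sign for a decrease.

The change is 33.47 − 15.83 = 17.64 percentage points.
Relative to the original 15.83%, that is 17.64 ÷ 15.83 ≈ 111.4%.

111.4%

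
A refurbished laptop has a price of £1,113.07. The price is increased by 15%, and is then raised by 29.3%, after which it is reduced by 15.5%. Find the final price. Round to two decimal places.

£1,398.54

15% increase: £1,113.07 × 1.15 = £1280.0305.
After the 29.3% increase: £1280.0305 × 1.293 = £1655.0794365.
Apply the 15.5% decrease: £1655.0794365 × 0.845 = £1398.5421238425 ≈ £1,398.54.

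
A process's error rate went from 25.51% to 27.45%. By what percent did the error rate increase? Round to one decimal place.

7.6%

The change is 27.45 − 25.51 = 1.94 percentage points.
Relative to the original 25.51%, that is 1.94 ÷ 25.51 ≈ 7.6%.
So the error rate rose by 7.6%.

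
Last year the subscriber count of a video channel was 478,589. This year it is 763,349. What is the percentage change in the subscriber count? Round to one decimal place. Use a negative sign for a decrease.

Change: 763,349 − 478,589 = 284,760.
Relative to the original: 284,760 ÷ 478,589 ≈ 59.5%.

59.5%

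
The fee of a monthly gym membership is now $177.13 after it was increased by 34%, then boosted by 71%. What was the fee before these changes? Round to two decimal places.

Undoing the 71% increase: $177.13 ÷ 1.71 ≈ $103.584795.
Undoing the 34% increase: $103.584795 ÷ 1.34 ≈ $77.30.

$77.30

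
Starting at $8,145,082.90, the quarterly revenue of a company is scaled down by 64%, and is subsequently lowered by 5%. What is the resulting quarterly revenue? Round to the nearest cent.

$2,785,618.35

Apply the 64% decrease: $8,145,082.90 × 0.36 = $2932229.844.
5% decrease: $2932229.844 × 0.95 = $2785618.3518 ≈ $2,785,618.35.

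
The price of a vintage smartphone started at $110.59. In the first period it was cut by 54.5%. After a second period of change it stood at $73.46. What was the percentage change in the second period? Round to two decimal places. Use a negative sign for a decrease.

45.99%

After the first period: $110.59 × 0.455 = $50.31845.
Second-period multiplier: $73.46 ÷ $50.31845 ≈ 1.459902.
That is a change of 45.99%.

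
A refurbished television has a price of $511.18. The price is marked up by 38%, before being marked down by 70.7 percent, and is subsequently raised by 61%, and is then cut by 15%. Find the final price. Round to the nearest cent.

Apply the 38% increase: $511.18 × 1.38 = $705.4284.
70.7% decrease: $705.4284 × 0.293 = $206.6905212.
Apply the 61% increase: $206.6905212 × 1.61 = $332.771739132.
15% decrease: $332.771739132 × 0.85 = $282.8559782622 ≈ $282.86.

$282.86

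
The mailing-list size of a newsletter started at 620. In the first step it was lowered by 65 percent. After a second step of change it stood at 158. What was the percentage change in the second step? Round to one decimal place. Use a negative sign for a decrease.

-27.2%

After the first step: 620 × 0.35 = 217.
Second-step multiplier: 158 ÷ 217 ≈ 0.72811.
That is a change of -27.2%.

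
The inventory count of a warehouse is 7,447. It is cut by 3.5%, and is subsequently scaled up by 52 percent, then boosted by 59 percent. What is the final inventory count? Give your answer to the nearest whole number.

17,368

Each change multiplies by a factor: 0.965 × 1.52 × 1.59 = 2.332212.
7,447 × 2.332212 = 17367.982764 ≈ 17,368.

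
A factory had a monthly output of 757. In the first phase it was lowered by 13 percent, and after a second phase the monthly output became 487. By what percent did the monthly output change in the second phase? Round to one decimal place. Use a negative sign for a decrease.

-26.1%

After the first phase: 757 × 0.87 = 658.59.
Second-phase multiplier: 487 ÷ 658.59 ≈ 0.73946.
That is a change of -26.1%.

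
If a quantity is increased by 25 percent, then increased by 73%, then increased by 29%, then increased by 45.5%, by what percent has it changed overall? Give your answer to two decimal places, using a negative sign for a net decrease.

A 25% increase multiplies by 1.25.
Then a 73% increase: 1.25 × 1.73 = 2.1625.
Then a 29% increase: 2.1625 × 1.29 = 2.789625.
Then a 45.5% increase: 2.789625 × 1.455 = 4.058904375.
Overall factor 4.058904375, i.e. 305.89%.

305.89%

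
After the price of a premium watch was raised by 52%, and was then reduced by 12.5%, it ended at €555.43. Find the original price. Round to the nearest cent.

€417.62

The overall multiplier applied was 1.52 × 0.875 = 1.33.
So the original price was €555.43 ÷ 1.33 ≈ €417.62.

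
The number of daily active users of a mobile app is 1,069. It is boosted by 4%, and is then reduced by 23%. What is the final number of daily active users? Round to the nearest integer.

After the 4% increase: 1,069 × 1.04 = 1111.76.
Apply the 23% decrease: 1111.76 × 0.77 = 856.0552 ≈ 856.

856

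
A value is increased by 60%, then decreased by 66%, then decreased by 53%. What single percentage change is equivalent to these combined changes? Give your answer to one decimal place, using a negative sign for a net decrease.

A 60% increase multiplies by 1.6.
Then a 66% decrease: 1.6 × 0.34 = 0.544.
Then a 53% decrease: 0.544 × 0.47 = 0.25568.
Overall factor 0.25568, i.e. -74.4%.

-74.4%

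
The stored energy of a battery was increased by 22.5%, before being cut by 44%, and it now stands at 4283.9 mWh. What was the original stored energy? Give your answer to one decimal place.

6244.8 mWh

Undoing the 44% decrease: 4283.9 ÷ 0.56 ≈ 7649.821429.
Undoing the 22.5% increase: 7649.821429 ÷ 1.225 ≈ 6244.8 mWh.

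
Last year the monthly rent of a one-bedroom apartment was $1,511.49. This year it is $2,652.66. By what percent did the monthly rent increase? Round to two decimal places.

75.50%

Change: $2,652.66 − $1,511.49 = $1,141.17.
Relative to the original: $1,141.17 ÷ $1,511.49 ≈ 75.50%.
So the monthly rent increased by 75.50%.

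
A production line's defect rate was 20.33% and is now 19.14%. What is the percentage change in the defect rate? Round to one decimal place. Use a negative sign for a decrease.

-5.9%

The change is 19.14 − 20.33 = -1.19 percentage points.
Relative to the original 20.33%, that is -1.19 ÷ 20.33 ≈ -5.9%.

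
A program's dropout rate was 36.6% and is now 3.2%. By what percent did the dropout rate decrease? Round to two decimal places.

The change is 3.2 − 36.6 = -33.4 percentage points.
Relative to the original 36.6%, that is -33.4 ÷ 36.6 ≈ -91.26%.
So the dropout rate fell by 91.26%.

91.26%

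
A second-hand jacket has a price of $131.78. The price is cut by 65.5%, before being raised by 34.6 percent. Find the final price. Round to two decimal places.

Each change multiplies by a factor: 0.345 × 1.346 = 0.46437.
$131.78 × 0.46437 = $61.1946786 ≈ $61.19.

$61.19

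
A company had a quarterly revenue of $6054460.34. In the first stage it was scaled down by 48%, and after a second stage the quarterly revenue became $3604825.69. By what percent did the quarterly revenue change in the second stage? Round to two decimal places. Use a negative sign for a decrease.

14.50%

After the first stage: $6054460.34 × 0.52 = $3148319.3768.
Second-stage multiplier: $3604825.69 ÷ $3148319.3768 ≈ 1.145.
That is a change of 14.50%.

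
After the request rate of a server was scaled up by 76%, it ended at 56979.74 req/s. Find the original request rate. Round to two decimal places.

The overall multiplier applied was 1.76.
So the original request rate was 56979.74 ÷ 1.76 ≈ 32374.85 req/s.

32374.85 req/s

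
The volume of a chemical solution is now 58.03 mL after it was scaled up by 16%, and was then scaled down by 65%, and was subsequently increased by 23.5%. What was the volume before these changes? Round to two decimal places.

115.73 mL

The overall multiplier applied was 1.16 × 0.35 × 1.235 = 0.50141.
So the original volume was 58.03 ÷ 0.50141 ≈ 115.73 mL.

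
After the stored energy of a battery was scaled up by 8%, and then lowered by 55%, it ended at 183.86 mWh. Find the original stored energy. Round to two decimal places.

The overall multiplier applied was 1.08 × 0.45 = 0.486.
So the original stored energy was 183.86 ÷ 0.486 ≈ 378.31 mWh.

378.31 mWh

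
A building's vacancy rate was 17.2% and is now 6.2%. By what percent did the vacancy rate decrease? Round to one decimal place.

64.0%

The change is 6.2 − 17.2 = -11.0 percentage points.
Relative to the original 17.2%, that is -11.0 ÷ 17.2 ≈ -64.0%.
So the vacancy rate fell by 64.0%.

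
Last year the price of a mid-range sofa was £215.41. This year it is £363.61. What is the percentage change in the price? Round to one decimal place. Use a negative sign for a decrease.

Change: £363.61 − £215.41 = £148.20.
Relative to the original: £148.20 ÷ £215.41 ≈ 68.8%.

68.8%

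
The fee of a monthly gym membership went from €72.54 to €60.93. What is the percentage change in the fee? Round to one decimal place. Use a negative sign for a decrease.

Change: €60.93 − €72.54 = -€11.61.
Relative to the original: -€11.61 ÷ €72.54 ≈ -16.0%.

-16.0%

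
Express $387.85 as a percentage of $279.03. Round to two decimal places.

$387.85 ÷ $279.03 ≈ 139.00%.

139.00%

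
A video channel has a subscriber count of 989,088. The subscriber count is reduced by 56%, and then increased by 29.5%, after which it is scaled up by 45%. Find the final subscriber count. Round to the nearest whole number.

817,194

Each change multiplies by a factor: 0.44 × 1.295 × 1.45 = 0.82621.
989,088 × 0.82621 = 817194.39648 ≈ 817,194.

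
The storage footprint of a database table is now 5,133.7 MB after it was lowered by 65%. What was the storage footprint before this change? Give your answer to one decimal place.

14,667.7 MB

The overall multiplier applied was 0.35.
So the original storage footprint was 5,133.7 ÷ 0.35 ≈ 14,667.7 MB.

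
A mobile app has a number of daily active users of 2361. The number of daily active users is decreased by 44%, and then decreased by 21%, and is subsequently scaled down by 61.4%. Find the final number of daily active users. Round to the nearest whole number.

44% decrease: 2361 × 0.56 = 1322.16.
Apply the 21% decrease: 1322.16 × 0.79 = 1044.5064.
61.4% decrease: 1044.5064 × 0.386 = 403.1794704 ≈ 403.

403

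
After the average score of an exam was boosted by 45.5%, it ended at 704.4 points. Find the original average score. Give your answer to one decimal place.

The overall multiplier applied was 1.455.
So the original average score was 704.4 ÷ 1.455 ≈ 484.1 points.

484.1 points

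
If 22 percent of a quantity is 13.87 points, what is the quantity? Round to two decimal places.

63.05 points

13.87 points ÷ 0.22 ≈ 63.05 points.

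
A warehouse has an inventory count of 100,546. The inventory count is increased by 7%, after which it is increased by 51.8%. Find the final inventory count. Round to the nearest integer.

163,313

Each change multiplies by a factor: 1.07 × 1.518 = 1.62426.
100,546 × 1.62426 = 163312.84596 ≈ 163,313.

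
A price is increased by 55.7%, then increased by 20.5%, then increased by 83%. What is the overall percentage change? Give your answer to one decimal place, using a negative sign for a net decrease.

The combined multiplier is 1.557 × 1.205 × 1.83 = 3.43341855.
That corresponds to an increase of 243.3%.

243.3%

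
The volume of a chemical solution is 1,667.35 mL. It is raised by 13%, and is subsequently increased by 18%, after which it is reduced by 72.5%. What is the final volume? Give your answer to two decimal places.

611.39 mL

After the 13% increase: 1,667.35 × 1.13 = 1884.1055.
18% increase: 1884.1055 × 1.18 = 2223.24449.
After the 72.5% decrease: 2223.24449 × 0.275 = 611.39223475 ≈ 611.39.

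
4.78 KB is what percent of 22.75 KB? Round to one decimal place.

21.0%

4.78 KB ÷ 22.75 KB ≈ 21.0%.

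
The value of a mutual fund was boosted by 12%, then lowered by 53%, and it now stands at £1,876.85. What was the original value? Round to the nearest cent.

£3,565.44

The overall multiplier applied was 1.12 × 0.47 = 0.5264.
So the original value was £1,876.85 ÷ 0.5264 ≈ £3,565.44.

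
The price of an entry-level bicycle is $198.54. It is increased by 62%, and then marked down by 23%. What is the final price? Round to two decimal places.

$247.66

Each change multiplies by a factor: 1.62 × 0.77 = 1.2474.
$198.54 × 1.2474 = $247.658796 ≈ $247.66.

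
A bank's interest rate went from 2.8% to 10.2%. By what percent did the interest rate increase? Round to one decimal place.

The change is 10.2 − 2.8 = 7.4 percentage points.
Relative to the original 2.8%, that is 7.4 ÷ 2.8 ≈ 264.3%.
So the interest rate rose by 264.3%.

264.3%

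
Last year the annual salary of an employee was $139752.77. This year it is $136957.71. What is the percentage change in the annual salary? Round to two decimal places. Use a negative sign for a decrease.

Change: $136957.71 − $139752.77 = -$2795.06.
Relative to the original: -$2795.06 ÷ $139752.77 ≈ -2.00%.

-2.00%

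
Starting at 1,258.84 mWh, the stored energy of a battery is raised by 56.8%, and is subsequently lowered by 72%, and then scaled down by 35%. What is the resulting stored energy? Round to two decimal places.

359.24 mWh

56.8% increase: 1,258.84 × 1.568 = 1973.86112.
Apply the 72% decrease: 1973.86112 × 0.28 = 552.6811136.
Apply the 35% decrease: 552.6811136 × 0.65 = 359.24272384 ≈ 359.24.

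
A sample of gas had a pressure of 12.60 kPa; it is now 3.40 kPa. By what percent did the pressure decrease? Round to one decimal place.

73.0%

Change: 3.40 − 12.60 = -9.20.
Relative to the original: -9.20 ÷ 12.60 ≈ -73.0%.
So the pressure decreased by 73.0%.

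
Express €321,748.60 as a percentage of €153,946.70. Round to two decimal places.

€321,748.60 ÷ €153,946.70 ≈ 209.00%.

209.00%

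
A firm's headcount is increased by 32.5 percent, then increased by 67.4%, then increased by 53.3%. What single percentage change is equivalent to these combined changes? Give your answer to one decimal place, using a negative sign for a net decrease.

240.0%

A 32.5% increase multiplies by 1.325.
Then a 67.4% increase: 1.325 × 1.674 = 2.21805.
Then a 53.3% increase: 2.21805 × 1.533 = 3.40027065.
Overall factor 3.40027065, i.e. 240.0%.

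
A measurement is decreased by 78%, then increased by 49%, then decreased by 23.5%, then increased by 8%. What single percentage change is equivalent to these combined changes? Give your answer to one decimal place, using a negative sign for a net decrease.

The combined multiplier is 0.22 × 1.49 × 0.765 × 1.08 = 0.27082836.
That corresponds to a decrease of 72.9%.

-72.9%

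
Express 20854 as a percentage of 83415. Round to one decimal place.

25.0%

20854 ÷ 83415 ≈ 25.0%.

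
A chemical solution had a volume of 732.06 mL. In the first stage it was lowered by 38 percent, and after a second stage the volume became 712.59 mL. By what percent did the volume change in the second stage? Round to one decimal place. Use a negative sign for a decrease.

57.0%

After the first stage: 732.06 × 0.62 = 453.8772.
Second-stage multiplier: 712.59 ÷ 453.8772 ≈ 1.57001.
That is a change of 57.0%.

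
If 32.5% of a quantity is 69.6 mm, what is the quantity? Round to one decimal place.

214.2 mm

69.6 mm ÷ 0.325 ≈ 214.2 mm.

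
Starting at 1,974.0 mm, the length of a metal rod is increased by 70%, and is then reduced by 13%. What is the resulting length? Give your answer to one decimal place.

70% increase: 1,974.0 × 1.7 = 3355.8.
After the 13% decrease: 3355.8 × 0.87 = 2919.546 ≈ 2,919.5.

2,919.5 mm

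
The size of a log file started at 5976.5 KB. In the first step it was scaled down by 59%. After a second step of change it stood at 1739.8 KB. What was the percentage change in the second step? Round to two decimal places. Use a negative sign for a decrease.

After the first step: 5976.5 × 0.41 = 2450.365.
Second-step multiplier: 1739.8 ÷ 2450.365 ≈ 0.710017.
That is a change of -29.00%.

-29.00%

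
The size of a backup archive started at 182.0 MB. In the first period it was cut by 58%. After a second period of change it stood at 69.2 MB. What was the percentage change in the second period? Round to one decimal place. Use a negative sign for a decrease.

-9.5%

After the first period: 182.0 × 0.42 = 76.44.
Second-period multiplier: 69.2 ÷ 76.44 ≈ 0.90529.
That is a change of -9.5%.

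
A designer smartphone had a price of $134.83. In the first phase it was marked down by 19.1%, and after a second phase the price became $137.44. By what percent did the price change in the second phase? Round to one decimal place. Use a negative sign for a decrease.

26.0%

After the first phase: $134.83 × 0.809 = $109.07747.
Second-phase multiplier: $137.44 ÷ $109.07747 ≈ 1.26002.
That is a change of 26.0%.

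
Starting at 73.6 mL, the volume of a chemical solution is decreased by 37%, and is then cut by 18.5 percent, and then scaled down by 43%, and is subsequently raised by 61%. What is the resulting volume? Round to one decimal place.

Each change multiplies by a factor: 0.63 × 0.815 × 0.57 × 1.61 = 0.471193065.
73.6 × 0.471193065 = 34.679809584 ≈ 34.7.

34.7 mL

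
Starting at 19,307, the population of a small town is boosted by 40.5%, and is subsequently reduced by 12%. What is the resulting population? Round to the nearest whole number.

23,871

Apply the 40.5% increase: 19,307 × 1.405 = 27126.335.
After the 12% decrease: 27126.335 × 0.88 = 23871.1748 ≈ 23,871.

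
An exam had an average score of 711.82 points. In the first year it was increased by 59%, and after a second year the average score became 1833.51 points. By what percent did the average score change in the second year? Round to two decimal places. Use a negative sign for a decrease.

After the first year: 711.82 × 1.59 = 1131.7938.
Second-year multiplier: 1833.51 ÷ 1131.7938 ≈ 1.620004.
That is a change of 62.00%.

62.00%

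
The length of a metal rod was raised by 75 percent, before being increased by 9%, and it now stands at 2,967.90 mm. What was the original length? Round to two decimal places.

Undoing the 9% increase: 2,967.90 ÷ 1.09 ≈ 2722.844037.
Undoing the 75% increase: 2722.844037 ÷ 1.75 ≈ 1,555.91 mm.

1,555.91 mm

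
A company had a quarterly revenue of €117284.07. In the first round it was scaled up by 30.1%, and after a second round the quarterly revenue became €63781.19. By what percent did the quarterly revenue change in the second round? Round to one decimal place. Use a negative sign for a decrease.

-58.2%

After the first round: €117284.07 × 1.301 = €152586.57507.
Second-round multiplier: €63781.19 ÷ €152586.57507 ≈ 0.418.
That is a change of -58.2%.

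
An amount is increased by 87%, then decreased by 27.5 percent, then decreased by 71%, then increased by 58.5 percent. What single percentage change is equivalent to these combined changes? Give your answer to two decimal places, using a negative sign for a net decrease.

The combined multiplier is 1.87 × 0.725 × 0.29 × 1.585 = 0.6231704875.
That corresponds to a decrease of 37.68%.

-37.68%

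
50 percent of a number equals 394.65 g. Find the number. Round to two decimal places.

394.65 g ÷ 0.5 = 789.30 g.

789.30 g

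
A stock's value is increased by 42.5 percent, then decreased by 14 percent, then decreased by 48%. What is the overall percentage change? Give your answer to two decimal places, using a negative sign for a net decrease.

The combined multiplier is 1.425 × 0.86 × 0.52 = 0.63726.
That corresponds to a decrease of 36.27%.

-36.27%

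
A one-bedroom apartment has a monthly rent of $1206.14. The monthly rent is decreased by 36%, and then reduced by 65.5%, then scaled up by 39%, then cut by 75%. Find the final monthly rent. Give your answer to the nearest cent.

36% decrease: $1206.14 × 0.64 = $771.9296.
After the 65.5% decrease: $771.9296 × 0.345 = $266.315712.
Apply the 39% increase: $266.315712 × 1.39 = $370.17883968.
Apply the 75% decrease: $370.17883968 × 0.25 = $92.54470992 ≈ $92.54.

$92.54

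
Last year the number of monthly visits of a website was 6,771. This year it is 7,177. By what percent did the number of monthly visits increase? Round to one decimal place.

Change: 7,177 − 6,771 = 406.
Relative to the original: 406 ÷ 6,771 ≈ 6.0%.
So the number of monthly visits increased by 6.0%.

6.0%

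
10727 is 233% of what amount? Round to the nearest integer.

4604

10727 ÷ 2.33 ≈ 4604.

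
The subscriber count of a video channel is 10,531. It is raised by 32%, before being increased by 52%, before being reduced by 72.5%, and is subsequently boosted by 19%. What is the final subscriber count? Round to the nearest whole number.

After the 32% increase: 10,531 × 1.32 = 13900.92.
After the 52% increase: 13900.92 × 1.52 = 21129.3984.
Apply the 72.5% decrease: 21129.3984 × 0.275 = 5810.58456.
19% increase: 5810.58456 × 1.19 = 6914.5956264 ≈ 6,915.

6,915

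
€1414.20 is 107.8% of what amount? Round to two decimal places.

€1414.20 ÷ 1.078 ≈ €1311.87.

€1311.87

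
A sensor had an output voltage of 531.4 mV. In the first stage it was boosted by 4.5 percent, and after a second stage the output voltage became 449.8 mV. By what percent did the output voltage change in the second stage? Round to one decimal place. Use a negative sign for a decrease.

-19.0%

After the first stage: 531.4 × 1.045 = 555.313.
Second-stage multiplier: 449.8 ÷ 555.313 ≈ 0.80999.
That is a change of -19.0%.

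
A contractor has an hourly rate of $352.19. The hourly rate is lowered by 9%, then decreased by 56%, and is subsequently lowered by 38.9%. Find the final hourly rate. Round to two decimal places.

After the 9% decrease: $352.19 × 0.91 = $320.4929.
56% decrease: $320.4929 × 0.44 = $141.016876.
38.9% decrease: $141.016876 × 0.611 = $86.161311236 ≈ $86.16.

$86.16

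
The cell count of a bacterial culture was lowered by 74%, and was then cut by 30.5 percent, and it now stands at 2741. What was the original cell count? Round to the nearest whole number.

The overall multiplier applied was 0.26 × 0.695 = 0.1807.
So the original cell count was 2741 ÷ 0.1807 ≈ 15169.

15169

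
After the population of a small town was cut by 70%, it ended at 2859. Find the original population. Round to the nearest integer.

9530

The overall multiplier applied was 0.3.
So the original population was 2859 ÷ 0.3 = 9530.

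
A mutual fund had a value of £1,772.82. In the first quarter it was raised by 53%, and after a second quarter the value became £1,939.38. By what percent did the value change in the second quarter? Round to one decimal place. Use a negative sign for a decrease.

-28.5%

After the first quarter: £1,772.82 × 1.53 = £2712.4146.
Second-quarter multiplier: £1,939.38 ÷ £2712.4146 ≈ 0.715.
That is a change of -28.5%.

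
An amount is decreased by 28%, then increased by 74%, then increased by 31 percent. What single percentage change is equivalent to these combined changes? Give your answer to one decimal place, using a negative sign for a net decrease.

64.1%

The combined multiplier is 0.72 × 1.74 × 1.31 = 1.641168.
That corresponds to an increase of 64.1%.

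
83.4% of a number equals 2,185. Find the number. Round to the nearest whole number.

2,185 ÷ 0.834 ≈ 2,620.

2,620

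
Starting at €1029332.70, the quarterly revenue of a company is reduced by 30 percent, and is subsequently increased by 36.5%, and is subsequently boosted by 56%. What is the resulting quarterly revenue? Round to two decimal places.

€1534302.74

Apply the 30% decrease: €1029332.70 × 0.7 = €720532.89.
36.5% increase: €720532.89 × 1.365 = €983527.39485.
After the 56% increase: €983527.39485 × 1.56 = €1534302.735966 ≈ €1534302.74.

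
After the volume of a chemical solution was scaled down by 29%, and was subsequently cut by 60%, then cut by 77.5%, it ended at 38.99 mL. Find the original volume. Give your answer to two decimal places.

610.17 mL

Undoing the 77.5% decrease: 38.99 ÷ 0.225 ≈ 173.288889.
Undoing the 60% decrease: 173.288889 ÷ 0.4 ≈ 433.222223.
Undoing the 29% decrease: 433.222223 ÷ 0.71 ≈ 610.17 mL.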